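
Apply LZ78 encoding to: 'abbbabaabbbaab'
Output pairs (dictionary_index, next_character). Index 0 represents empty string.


LZ78 encoding steps:
Dictionary: {0: ''}
Step 1: w='' (idx 0), next='a' -> output (0, 'a'), add 'a' as idx 1
Step 2: w='' (idx 0), next='b' -> output (0, 'b'), add 'b' as idx 2
Step 3: w='b' (idx 2), next='b' -> output (2, 'b'), add 'bb' as idx 3
Step 4: w='a' (idx 1), next='b' -> output (1, 'b'), add 'ab' as idx 4
Step 5: w='a' (idx 1), next='a' -> output (1, 'a'), add 'aa' as idx 5
Step 6: w='bb' (idx 3), next='b' -> output (3, 'b'), add 'bbb' as idx 6
Step 7: w='aa' (idx 5), next='b' -> output (5, 'b'), add 'aab' as idx 7


Encoded: [(0, 'a'), (0, 'b'), (2, 'b'), (1, 'b'), (1, 'a'), (3, 'b'), (5, 'b')]


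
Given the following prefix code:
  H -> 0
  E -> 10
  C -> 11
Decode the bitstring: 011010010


Decoding step by step:
Bits 0 -> H
Bits 11 -> C
Bits 0 -> H
Bits 10 -> E
Bits 0 -> H
Bits 10 -> E


Decoded message: HCHEHE


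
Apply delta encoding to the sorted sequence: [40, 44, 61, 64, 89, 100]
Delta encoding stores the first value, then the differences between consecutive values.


First value: 40
Deltas:
  44 - 40 = 4
  61 - 44 = 17
  64 - 61 = 3
  89 - 64 = 25
  100 - 89 = 11


Delta encoded: [40, 4, 17, 3, 25, 11]


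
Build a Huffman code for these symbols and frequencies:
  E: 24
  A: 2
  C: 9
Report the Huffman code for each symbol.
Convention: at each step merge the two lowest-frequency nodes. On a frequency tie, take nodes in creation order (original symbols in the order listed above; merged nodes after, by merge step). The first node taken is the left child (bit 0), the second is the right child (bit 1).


Huffman tree construction:
Step 1: Merge A(2) + C(9) = 11
Step 2: Merge (A+C)(11) + E(24) = 35
Read each symbol's code off the tree from the root (left child = 0, right child = 1).

Codes:
  E: 1 (length 1)
  A: 00 (length 2)
  C: 01 (length 2)
Average code length: 46/35 = 1.3143 bits/symbol


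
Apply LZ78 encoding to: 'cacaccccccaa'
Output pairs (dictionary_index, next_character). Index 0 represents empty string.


LZ78 encoding steps:
Dictionary: {0: ''}
Step 1: w='' (idx 0), next='c' -> output (0, 'c'), add 'c' as idx 1
Step 2: w='' (idx 0), next='a' -> output (0, 'a'), add 'a' as idx 2
Step 3: w='c' (idx 1), next='a' -> output (1, 'a'), add 'ca' as idx 3
Step 4: w='c' (idx 1), next='c' -> output (1, 'c'), add 'cc' as idx 4
Step 5: w='cc' (idx 4), next='c' -> output (4, 'c'), add 'ccc' as idx 5
Step 6: w='ca' (idx 3), next='a' -> output (3, 'a'), add 'caa' as idx 6


Encoded: [(0, 'c'), (0, 'a'), (1, 'a'), (1, 'c'), (4, 'c'), (3, 'a')]


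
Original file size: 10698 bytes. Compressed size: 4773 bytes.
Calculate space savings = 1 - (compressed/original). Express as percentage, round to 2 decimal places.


ratio = compressed/original = 4773/10698 = 0.446158
savings = 1 - ratio = 1 - 0.446158 = 0.553842
as a percentage: 0.553842 * 100 = 55.38%

Space savings = 1 - 4773/10698 = 55.38%


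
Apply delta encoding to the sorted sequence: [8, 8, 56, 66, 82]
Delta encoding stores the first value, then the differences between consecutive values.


First value: 8
Deltas:
  8 - 8 = 0
  56 - 8 = 48
  66 - 56 = 10
  82 - 66 = 16


Delta encoded: [8, 0, 48, 10, 16]


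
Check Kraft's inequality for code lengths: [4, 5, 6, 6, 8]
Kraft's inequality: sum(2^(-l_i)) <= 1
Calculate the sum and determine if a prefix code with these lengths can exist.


Sum = 2^(-4) + 2^(-5) + 2^(-6) + 2^(-6) + 2^(-8)
    = 0.0625 + 0.03125 + 0.015625 + 0.015625 + 0.00390625
    = 33/256 = 0.12890625
Since 0.12890625 <= 1, Kraft's inequality IS satisfied.
A prefix code with these lengths CAN exist.

Kraft sum = 0.12890625. Satisfied.


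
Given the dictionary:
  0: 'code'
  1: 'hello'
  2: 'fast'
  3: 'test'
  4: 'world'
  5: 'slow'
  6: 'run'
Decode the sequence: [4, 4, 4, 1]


Look up each index in the dictionary:
  4 -> 'world'
  4 -> 'world'
  4 -> 'world'
  1 -> 'hello'

Decoded: "world world world hello"


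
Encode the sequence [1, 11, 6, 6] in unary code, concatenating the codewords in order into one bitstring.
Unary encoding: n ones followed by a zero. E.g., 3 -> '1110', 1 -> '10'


Encode each number as n ones followed by a terminating 0:
  1 -> 10 (2 bits)
  11 -> 111111111110 (12 bits)
  6 -> 1111110 (7 bits)
  6 -> 1111110 (7 bits)
Total length = 2 + 12 + 7 + 7 = 28 bits.

Unary([1, 11, 6, 6]) = 1011111111111011111101111110 (28 bits)


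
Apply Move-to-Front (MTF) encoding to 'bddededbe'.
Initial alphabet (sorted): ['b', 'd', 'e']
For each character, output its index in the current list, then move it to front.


MTF encoding:
'b': index 0 in ['b', 'd', 'e'] -> ['b', 'd', 'e']
'd': index 1 in ['b', 'd', 'e'] -> ['d', 'b', 'e']
'd': index 0 in ['d', 'b', 'e'] -> ['d', 'b', 'e']
'e': index 2 in ['d', 'b', 'e'] -> ['e', 'd', 'b']
'd': index 1 in ['e', 'd', 'b'] -> ['d', 'e', 'b']
'e': index 1 in ['d', 'e', 'b'] -> ['e', 'd', 'b']
'd': index 1 in ['e', 'd', 'b'] -> ['d', 'e', 'b']
'b': index 2 in ['d', 'e', 'b'] -> ['b', 'd', 'e']
'e': index 2 in ['b', 'd', 'e'] -> ['e', 'b', 'd']


Output: [0, 1, 0, 2, 1, 1, 1, 2, 2]


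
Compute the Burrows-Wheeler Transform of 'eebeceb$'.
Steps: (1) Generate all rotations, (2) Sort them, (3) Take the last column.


Rotations (sorted):
  0: $eebeceb -> last char: b
  1: b$eebece -> last char: e
  2: beceb$ee -> last char: e
  3: ceb$eebe -> last char: e
  4: eb$eebec -> last char: c
  5: ebeceb$e -> last char: e
  6: eceb$eeb -> last char: b
  7: eebeceb$ -> last char: $


BWT = beeeceb$


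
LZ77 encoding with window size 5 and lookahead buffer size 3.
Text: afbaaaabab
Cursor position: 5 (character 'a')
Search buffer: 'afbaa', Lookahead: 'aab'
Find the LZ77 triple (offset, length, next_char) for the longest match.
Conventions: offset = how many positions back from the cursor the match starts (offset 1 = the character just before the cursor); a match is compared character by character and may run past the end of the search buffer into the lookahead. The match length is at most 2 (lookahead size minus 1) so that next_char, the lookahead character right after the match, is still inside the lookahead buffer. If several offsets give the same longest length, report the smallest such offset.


Try each offset into the search buffer:
  offset=1 (pos 4, char 'a'): match length 2
  offset=2 (pos 3, char 'a'): match length 2
  offset=3 (pos 2, char 'b'): match length 0
  offset=4 (pos 1, char 'f'): match length 0
  offset=5 (pos 0, char 'a'): match length 1
Longest match has length 2, found at offsets 1, 2; take the smallest, offset 1.
next_char = character at position 5 + 2 = 7 -> 'b'

Best match: offset=1, length=2 (matching 'aa' starting at position 4)
LZ77 triple: (1, 2, 'b')


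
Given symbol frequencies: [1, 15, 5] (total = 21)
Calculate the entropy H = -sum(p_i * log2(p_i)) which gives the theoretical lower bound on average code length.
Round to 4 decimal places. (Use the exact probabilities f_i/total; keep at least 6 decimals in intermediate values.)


Per-symbol terms -p_i * log2(p_i) with p_i = f_i/21:
  p = 1/21 = 0.047619: log2(p) = -4.392317, -p*log2(p) = 0.209158
  p = 15/21 = 0.714286: log2(p) = -0.485427, -p*log2(p) = 0.346733
  p = 5/21 = 0.238095: log2(p) = -2.070389, -p*log2(p) = 0.492950
H = 0.209158 + 0.346733 + 0.492950 = 1.048841

H = 1.0488 bits/symbol


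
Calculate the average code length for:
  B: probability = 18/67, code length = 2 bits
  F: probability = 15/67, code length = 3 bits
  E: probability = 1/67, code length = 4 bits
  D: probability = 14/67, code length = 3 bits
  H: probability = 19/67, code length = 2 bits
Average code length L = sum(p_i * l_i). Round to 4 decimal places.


Weighted contributions p_i * l_i:
  B: (18/67) * 2 = 36/67
  F: (15/67) * 3 = 45/67
  E: (1/67) * 4 = 4/67
  D: (14/67) * 3 = 42/67
  H: (19/67) * 2 = 38/67
Sum = (36 + 45 + 4 + 42 + 38)/67 = 165/67

L = 165/67 = 2.4627 bits/symbol


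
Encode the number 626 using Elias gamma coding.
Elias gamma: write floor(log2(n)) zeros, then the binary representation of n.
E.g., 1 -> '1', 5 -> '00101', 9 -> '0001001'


num_bits = floor(log2(626)) + 1 = 10
leading_zeros = num_bits - 1 = 9
binary(626) = 1001110010

Elias gamma(626) = '000000000' + '1001110010' = 0000000001001110010 (19 bits)


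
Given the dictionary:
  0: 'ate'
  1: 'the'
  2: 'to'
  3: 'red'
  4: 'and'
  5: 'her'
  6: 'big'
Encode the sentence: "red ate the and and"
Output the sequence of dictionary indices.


Look up each word in the dictionary:
  'red' -> 3
  'ate' -> 0
  'the' -> 1
  'and' -> 4
  'and' -> 4

Encoded: [3, 0, 1, 4, 4]


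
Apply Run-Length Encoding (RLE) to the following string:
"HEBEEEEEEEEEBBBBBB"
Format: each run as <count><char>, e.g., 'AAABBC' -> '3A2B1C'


Scanning runs left to right:
  i=0: run of 'H' x 1 -> '1H'
  i=1: run of 'E' x 1 -> '1E'
  i=2: run of 'B' x 1 -> '1B'
  i=3: run of 'E' x 9 -> '9E'
  i=12: run of 'B' x 6 -> '6B'

RLE = 1H1E1B9E6B


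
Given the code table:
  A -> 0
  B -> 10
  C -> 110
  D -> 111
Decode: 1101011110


Decoding:
110 -> C
10 -> B
111 -> D
10 -> B


Result: CBDB


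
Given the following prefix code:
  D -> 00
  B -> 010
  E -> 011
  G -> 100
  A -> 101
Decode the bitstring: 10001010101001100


Decoding step by step:
Bits 100 -> G
Bits 010 -> B
Bits 101 -> A
Bits 010 -> B
Bits 011 -> E
Bits 00 -> D


Decoded message: GBABED


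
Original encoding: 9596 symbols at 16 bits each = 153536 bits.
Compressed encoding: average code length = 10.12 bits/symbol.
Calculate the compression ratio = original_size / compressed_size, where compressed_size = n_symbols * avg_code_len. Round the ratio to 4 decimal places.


original_size = n_symbols * orig_bits = 9596 * 16 = 153536 bits
compressed_size = n_symbols * avg_code_len = 9596 * 10.12 = 97111.52 bits
ratio = original_size / compressed_size = 153536 / 97111.52 = 1.581

Compression ratio = 1.581


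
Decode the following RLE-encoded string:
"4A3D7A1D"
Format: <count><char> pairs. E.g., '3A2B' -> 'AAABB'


Expanding each <count><char> pair:
  4A -> 'AAAA'
  3D -> 'DDD'
  7A -> 'AAAAAAA'
  1D -> 'D'

Decoded = AAAADDDAAAAAAAD


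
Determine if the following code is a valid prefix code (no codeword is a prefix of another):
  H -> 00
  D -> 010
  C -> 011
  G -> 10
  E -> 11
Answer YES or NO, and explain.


Checking each pair (does one codeword prefix another?):
  H='00' vs D='010': no prefix
  H='00' vs C='011': no prefix
  H='00' vs G='10': no prefix
  H='00' vs E='11': no prefix
  D='010' vs H='00': no prefix
  D='010' vs C='011': no prefix
  D='010' vs G='10': no prefix
  D='010' vs E='11': no prefix
  C='011' vs H='00': no prefix
  C='011' vs D='010': no prefix
  C='011' vs G='10': no prefix
  C='011' vs E='11': no prefix
  G='10' vs H='00': no prefix
  G='10' vs D='010': no prefix
  G='10' vs C='011': no prefix
  G='10' vs E='11': no prefix
  E='11' vs H='00': no prefix
  E='11' vs D='010': no prefix
  E='11' vs C='011': no prefix
  E='11' vs G='10': no prefix
No violation found over all pairs.

YES -- this is a valid prefix code. No codeword is a prefix of any other codeword.


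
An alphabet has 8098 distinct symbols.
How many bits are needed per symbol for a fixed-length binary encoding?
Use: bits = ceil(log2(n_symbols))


log2(8098) = 12.9833
Bracket: 2^12 = 4096 < 8098 <= 2^13 = 8192
So ceil(log2(8098)) = 13

bits = ceil(log2(8098)) = ceil(12.9833) = 13 bits


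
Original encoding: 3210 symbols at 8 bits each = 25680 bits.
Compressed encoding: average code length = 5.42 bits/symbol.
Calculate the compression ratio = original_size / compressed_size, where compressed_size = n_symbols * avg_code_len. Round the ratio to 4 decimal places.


original_size = n_symbols * orig_bits = 3210 * 8 = 25680 bits
compressed_size = n_symbols * avg_code_len = 3210 * 5.42 = 17398.2 bits
ratio = original_size / compressed_size = 25680 / 17398.2 = 1.476

Compression ratio = 1.476


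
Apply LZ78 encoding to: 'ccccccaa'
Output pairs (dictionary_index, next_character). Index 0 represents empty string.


LZ78 encoding steps:
Dictionary: {0: ''}
Step 1: w='' (idx 0), next='c' -> output (0, 'c'), add 'c' as idx 1
Step 2: w='c' (idx 1), next='c' -> output (1, 'c'), add 'cc' as idx 2
Step 3: w='cc' (idx 2), next='c' -> output (2, 'c'), add 'ccc' as idx 3
Step 4: w='' (idx 0), next='a' -> output (0, 'a'), add 'a' as idx 4
Step 5: w='a' (idx 4), end of input -> output (4, '')


Encoded: [(0, 'c'), (1, 'c'), (2, 'c'), (0, 'a'), (4, '')]


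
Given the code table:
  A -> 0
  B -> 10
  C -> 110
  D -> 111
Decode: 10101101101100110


Decoding:
10 -> B
10 -> B
110 -> C
110 -> C
110 -> C
0 -> A
110 -> C


Result: BBCCCAC


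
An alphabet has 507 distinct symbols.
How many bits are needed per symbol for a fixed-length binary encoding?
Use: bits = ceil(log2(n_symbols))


log2(507) = 8.9858
Bracket: 2^8 = 256 < 507 <= 2^9 = 512
So ceil(log2(507)) = 9

bits = ceil(log2(507)) = ceil(8.9858) = 9 bits


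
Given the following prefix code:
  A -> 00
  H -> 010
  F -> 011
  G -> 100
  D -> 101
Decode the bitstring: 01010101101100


Decoding step by step:
Bits 010 -> H
Bits 101 -> D
Bits 011 -> F
Bits 011 -> F
Bits 00 -> A


Decoded message: HDFFA


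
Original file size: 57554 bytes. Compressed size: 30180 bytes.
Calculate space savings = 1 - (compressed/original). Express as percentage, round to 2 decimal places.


ratio = compressed/original = 30180/57554 = 0.524377
savings = 1 - ratio = 1 - 0.524377 = 0.475623
as a percentage: 0.475623 * 100 = 47.56%

Space savings = 1 - 30180/57554 = 47.56%


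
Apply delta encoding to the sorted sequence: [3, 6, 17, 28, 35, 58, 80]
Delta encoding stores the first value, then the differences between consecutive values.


First value: 3
Deltas:
  6 - 3 = 3
  17 - 6 = 11
  28 - 17 = 11
  35 - 28 = 7
  58 - 35 = 23
  80 - 58 = 22


Delta encoded: [3, 3, 11, 11, 7, 23, 22]


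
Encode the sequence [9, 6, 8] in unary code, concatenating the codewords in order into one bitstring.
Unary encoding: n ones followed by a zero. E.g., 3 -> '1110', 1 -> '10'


Encode each number as n ones followed by a terminating 0:
  9 -> 1111111110 (10 bits)
  6 -> 1111110 (7 bits)
  8 -> 111111110 (9 bits)
Total length = 10 + 7 + 9 = 26 bits.

Unary([9, 6, 8]) = 11111111101111110111111110 (26 bits)


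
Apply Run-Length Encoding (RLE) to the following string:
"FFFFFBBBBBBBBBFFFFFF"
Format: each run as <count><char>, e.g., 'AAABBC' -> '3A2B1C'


Scanning runs left to right:
  i=0: run of 'F' x 5 -> '5F'
  i=5: run of 'B' x 9 -> '9B'
  i=14: run of 'F' x 6 -> '6F'

RLE = 5F9B6F


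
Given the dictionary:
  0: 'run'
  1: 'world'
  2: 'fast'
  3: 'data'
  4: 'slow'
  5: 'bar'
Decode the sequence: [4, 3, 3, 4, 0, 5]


Look up each index in the dictionary:
  4 -> 'slow'
  3 -> 'data'
  3 -> 'data'
  4 -> 'slow'
  0 -> 'run'
  5 -> 'bar'

Decoded: "slow data data slow run bar"


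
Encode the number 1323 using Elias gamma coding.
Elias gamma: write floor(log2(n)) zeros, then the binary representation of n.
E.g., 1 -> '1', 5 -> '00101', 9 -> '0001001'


num_bits = floor(log2(1323)) + 1 = 11
leading_zeros = num_bits - 1 = 10
binary(1323) = 10100101011

Elias gamma(1323) = '0000000000' + '10100101011' = 000000000010100101011 (21 bits)


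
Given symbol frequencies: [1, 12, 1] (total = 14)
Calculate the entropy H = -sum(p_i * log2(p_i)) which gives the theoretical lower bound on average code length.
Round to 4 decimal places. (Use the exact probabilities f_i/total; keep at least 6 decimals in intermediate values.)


Per-symbol terms -p_i * log2(p_i) with p_i = f_i/14:
  p = 1/14 = 0.071429: log2(p) = -3.807355, -p*log2(p) = 0.271954
  p = 12/14 = 0.857143: log2(p) = -0.222392, -p*log2(p) = 0.190622
  p = 1/14 = 0.071429: log2(p) = -3.807355, -p*log2(p) = 0.271954
H = 0.271954 + 0.190622 + 0.271954 = 0.734530

H = 0.7345 bits/symbol


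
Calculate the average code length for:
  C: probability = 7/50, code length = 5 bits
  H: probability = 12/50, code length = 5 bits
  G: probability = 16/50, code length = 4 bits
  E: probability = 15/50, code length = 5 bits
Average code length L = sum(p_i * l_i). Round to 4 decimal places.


Weighted contributions p_i * l_i:
  C: (7/50) * 5 = 35/50
  H: (12/50) * 5 = 60/50
  G: (16/50) * 4 = 64/50
  E: (15/50) * 5 = 75/50
Sum = (35 + 60 + 64 + 75)/50 = 234/50

L = 234/50 = 4.6800 bits/symbol


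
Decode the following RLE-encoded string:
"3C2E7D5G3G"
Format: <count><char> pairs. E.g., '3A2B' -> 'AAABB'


Expanding each <count><char> pair:
  3C -> 'CCC'
  2E -> 'EE'
  7D -> 'DDDDDDD'
  5G -> 'GGGGG'
  3G -> 'GGG'

Decoded = CCCEEDDDDDDDGGGGGGGG


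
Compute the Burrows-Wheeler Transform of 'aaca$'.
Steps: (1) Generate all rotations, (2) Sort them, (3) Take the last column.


Rotations (sorted):
  0: $aaca -> last char: a
  1: a$aac -> last char: c
  2: aaca$ -> last char: $
  3: aca$a -> last char: a
  4: ca$aa -> last char: a


BWT = ac$aa


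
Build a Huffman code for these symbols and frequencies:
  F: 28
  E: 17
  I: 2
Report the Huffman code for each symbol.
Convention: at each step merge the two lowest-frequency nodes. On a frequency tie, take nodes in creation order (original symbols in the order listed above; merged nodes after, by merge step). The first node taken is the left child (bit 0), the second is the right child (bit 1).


Huffman tree construction:
Step 1: Merge I(2) + E(17) = 19
Step 2: Merge (I+E)(19) + F(28) = 47
Read each symbol's code off the tree from the root (left child = 0, right child = 1).

Codes:
  F: 1 (length 1)
  E: 01 (length 2)
  I: 00 (length 2)
Average code length: 66/47 = 1.4043 bits/symbol


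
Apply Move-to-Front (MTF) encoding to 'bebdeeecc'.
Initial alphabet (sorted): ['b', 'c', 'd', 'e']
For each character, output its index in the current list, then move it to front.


MTF encoding:
'b': index 0 in ['b', 'c', 'd', 'e'] -> ['b', 'c', 'd', 'e']
'e': index 3 in ['b', 'c', 'd', 'e'] -> ['e', 'b', 'c', 'd']
'b': index 1 in ['e', 'b', 'c', 'd'] -> ['b', 'e', 'c', 'd']
'd': index 3 in ['b', 'e', 'c', 'd'] -> ['d', 'b', 'e', 'c']
'e': index 2 in ['d', 'b', 'e', 'c'] -> ['e', 'd', 'b', 'c']
'e': index 0 in ['e', 'd', 'b', 'c'] -> ['e', 'd', 'b', 'c']
'e': index 0 in ['e', 'd', 'b', 'c'] -> ['e', 'd', 'b', 'c']
'c': index 3 in ['e', 'd', 'b', 'c'] -> ['c', 'e', 'd', 'b']
'c': index 0 in ['c', 'e', 'd', 'b'] -> ['c', 'e', 'd', 'b']


Output: [0, 3, 1, 3, 2, 0, 0, 3, 0]


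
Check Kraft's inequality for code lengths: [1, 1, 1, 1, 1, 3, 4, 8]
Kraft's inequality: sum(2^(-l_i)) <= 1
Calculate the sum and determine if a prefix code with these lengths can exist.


Sum = 2^(-1) + 2^(-1) + 2^(-1) + 2^(-1) + 2^(-1) + 2^(-3) + 2^(-4) + 2^(-8)
    = 0.5 + 0.5 + 0.5 + 0.5 + 0.5 + 0.125 + 0.0625 + 0.00390625
    = 689/256 = 2.69140625
Since 2.69140625 > 1, Kraft's inequality is NOT satisfied.
A prefix code with these lengths CANNOT exist.

Kraft sum = 2.69140625. Not satisfied.


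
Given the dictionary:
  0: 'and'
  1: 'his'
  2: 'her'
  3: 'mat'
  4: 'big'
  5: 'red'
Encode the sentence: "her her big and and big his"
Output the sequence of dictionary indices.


Look up each word in the dictionary:
  'her' -> 2
  'her' -> 2
  'big' -> 4
  'and' -> 0
  'and' -> 0
  'big' -> 4
  'his' -> 1

Encoded: [2, 2, 4, 0, 0, 4, 1]


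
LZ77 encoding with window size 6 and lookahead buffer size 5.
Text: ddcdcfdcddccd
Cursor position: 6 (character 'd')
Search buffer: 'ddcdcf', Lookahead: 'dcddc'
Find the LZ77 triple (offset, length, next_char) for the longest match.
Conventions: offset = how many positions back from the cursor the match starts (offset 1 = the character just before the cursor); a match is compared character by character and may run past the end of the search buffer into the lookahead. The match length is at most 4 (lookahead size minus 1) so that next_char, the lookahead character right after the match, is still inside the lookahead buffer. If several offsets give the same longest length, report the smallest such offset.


Try each offset into the search buffer:
  offset=1 (pos 5, char 'f'): match length 0
  offset=2 (pos 4, char 'c'): match length 0
  offset=3 (pos 3, char 'd'): match length 2
  offset=4 (pos 2, char 'c'): match length 0
  offset=5 (pos 1, char 'd'): match length 3
  offset=6 (pos 0, char 'd'): match length 1
Longest match has length 3 at offset 5.
next_char = character at position 6 + 3 = 9 -> 'd'

Best match: offset=5, length=3 (matching 'dcd' starting at position 1)
LZ77 triple: (5, 3, 'd')


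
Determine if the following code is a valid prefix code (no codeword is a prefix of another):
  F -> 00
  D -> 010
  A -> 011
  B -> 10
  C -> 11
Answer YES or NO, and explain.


Checking each pair (does one codeword prefix another?):
  F='00' vs D='010': no prefix
  F='00' vs A='011': no prefix
  F='00' vs B='10': no prefix
  F='00' vs C='11': no prefix
  D='010' vs F='00': no prefix
  D='010' vs A='011': no prefix
  D='010' vs B='10': no prefix
  D='010' vs C='11': no prefix
  A='011' vs F='00': no prefix
  A='011' vs D='010': no prefix
  A='011' vs B='10': no prefix
  A='011' vs C='11': no prefix
  B='10' vs F='00': no prefix
  B='10' vs D='010': no prefix
  B='10' vs A='011': no prefix
  B='10' vs C='11': no prefix
  C='11' vs F='00': no prefix
  C='11' vs D='010': no prefix
  C='11' vs A='011': no prefix
  C='11' vs B='10': no prefix
No violation found over all pairs.

YES -- this is a valid prefix code. No codeword is a prefix of any other codeword.


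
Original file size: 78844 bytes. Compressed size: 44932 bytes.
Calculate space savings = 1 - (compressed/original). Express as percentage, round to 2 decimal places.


ratio = compressed/original = 44932/78844 = 0.569885
savings = 1 - ratio = 1 - 0.569885 = 0.430115
as a percentage: 0.430115 * 100 = 43.01%

Space savings = 1 - 44932/78844 = 43.01%


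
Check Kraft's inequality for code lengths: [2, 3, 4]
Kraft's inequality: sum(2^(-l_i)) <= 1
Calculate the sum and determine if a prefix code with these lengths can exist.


Sum = 2^(-2) + 2^(-3) + 2^(-4)
    = 0.25 + 0.125 + 0.0625
    = 7/16 = 0.4375
Since 0.4375 <= 1, Kraft's inequality IS satisfied.
A prefix code with these lengths CAN exist.

Kraft sum = 0.4375. Satisfied.


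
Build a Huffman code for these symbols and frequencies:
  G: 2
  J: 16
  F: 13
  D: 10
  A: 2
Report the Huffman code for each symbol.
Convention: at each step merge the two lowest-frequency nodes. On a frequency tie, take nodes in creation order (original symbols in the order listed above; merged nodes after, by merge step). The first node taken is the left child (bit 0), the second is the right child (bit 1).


Huffman tree construction:
Step 1: Merge G(2) + A(2) = 4
Step 2: Merge (G+A)(4) + D(10) = 14
Step 3: Merge F(13) + ((G+A)+D)(14) = 27
Step 4: Merge J(16) + (F+((G+A)+D))(27) = 43
Read each symbol's code off the tree from the root (left child = 0, right child = 1).

Codes:
  G: 1100 (length 4)
  J: 0 (length 1)
  F: 10 (length 2)
  D: 111 (length 3)
  A: 1101 (length 4)
Average code length: 88/43 = 2.0465 bits/symbol


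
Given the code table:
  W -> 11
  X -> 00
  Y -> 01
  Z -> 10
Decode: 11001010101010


Decoding:
11 -> W
00 -> X
10 -> Z
10 -> Z
10 -> Z
10 -> Z
10 -> Z


Result: WXZZZZZ


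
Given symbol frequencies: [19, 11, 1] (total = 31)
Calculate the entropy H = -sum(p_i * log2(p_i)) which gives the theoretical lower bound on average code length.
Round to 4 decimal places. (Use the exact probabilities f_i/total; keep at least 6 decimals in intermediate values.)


Per-symbol terms -p_i * log2(p_i) with p_i = f_i/31:
  p = 19/31 = 0.612903: log2(p) = -0.706269, -p*log2(p) = 0.432874
  p = 11/31 = 0.354839: log2(p) = -1.494765, -p*log2(p) = 0.530400
  p = 1/31 = 0.032258: log2(p) = -4.954196, -p*log2(p) = 0.159813
H = 0.432874 + 0.530400 + 0.159813 = 1.123087

H = 1.1231 bits/symbol


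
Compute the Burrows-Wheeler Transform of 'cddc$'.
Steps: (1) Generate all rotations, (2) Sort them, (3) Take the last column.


Rotations (sorted):
  0: $cddc -> last char: c
  1: c$cdd -> last char: d
  2: cddc$ -> last char: $
  3: dc$cd -> last char: d
  4: ddc$c -> last char: c


BWT = cd$dc


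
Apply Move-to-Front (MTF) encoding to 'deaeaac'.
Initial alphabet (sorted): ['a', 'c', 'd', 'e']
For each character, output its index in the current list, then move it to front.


MTF encoding:
'd': index 2 in ['a', 'c', 'd', 'e'] -> ['d', 'a', 'c', 'e']
'e': index 3 in ['d', 'a', 'c', 'e'] -> ['e', 'd', 'a', 'c']
'a': index 2 in ['e', 'd', 'a', 'c'] -> ['a', 'e', 'd', 'c']
'e': index 1 in ['a', 'e', 'd', 'c'] -> ['e', 'a', 'd', 'c']
'a': index 1 in ['e', 'a', 'd', 'c'] -> ['a', 'e', 'd', 'c']
'a': index 0 in ['a', 'e', 'd', 'c'] -> ['a', 'e', 'd', 'c']
'c': index 3 in ['a', 'e', 'd', 'c'] -> ['c', 'a', 'e', 'd']


Output: [2, 3, 2, 1, 1, 0, 3]


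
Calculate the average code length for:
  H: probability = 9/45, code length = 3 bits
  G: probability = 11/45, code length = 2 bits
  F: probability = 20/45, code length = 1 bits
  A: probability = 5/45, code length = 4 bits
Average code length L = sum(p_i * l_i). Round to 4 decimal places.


Weighted contributions p_i * l_i:
  H: (9/45) * 3 = 27/45
  G: (11/45) * 2 = 22/45
  F: (20/45) * 1 = 20/45
  A: (5/45) * 4 = 20/45
Sum = (27 + 22 + 20 + 20)/45 = 89/45

L = 89/45 = 1.9778 bits/symbol


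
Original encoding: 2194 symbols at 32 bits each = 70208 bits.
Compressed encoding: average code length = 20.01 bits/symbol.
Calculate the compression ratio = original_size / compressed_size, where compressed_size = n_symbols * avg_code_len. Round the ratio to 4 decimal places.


original_size = n_symbols * orig_bits = 2194 * 32 = 70208 bits
compressed_size = n_symbols * avg_code_len = 2194 * 20.01 = 43901.94 bits
ratio = original_size / compressed_size = 70208 / 43901.94 = 1.5992

Compression ratio = 1.5992


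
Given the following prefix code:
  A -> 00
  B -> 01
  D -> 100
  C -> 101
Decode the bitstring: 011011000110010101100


Decoding step by step:
Bits 01 -> B
Bits 101 -> C
Bits 100 -> D
Bits 01 -> B
Bits 100 -> D
Bits 101 -> C
Bits 01 -> B
Bits 100 -> D


Decoded message: BCDBDCBD


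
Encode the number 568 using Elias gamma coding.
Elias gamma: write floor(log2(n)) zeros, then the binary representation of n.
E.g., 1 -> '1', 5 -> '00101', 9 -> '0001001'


num_bits = floor(log2(568)) + 1 = 10
leading_zeros = num_bits - 1 = 9
binary(568) = 1000111000

Elias gamma(568) = '000000000' + '1000111000' = 0000000001000111000 (19 bits)


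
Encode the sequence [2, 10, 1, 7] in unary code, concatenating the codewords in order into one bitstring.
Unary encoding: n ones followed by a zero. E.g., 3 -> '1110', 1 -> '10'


Encode each number as n ones followed by a terminating 0:
  2 -> 110 (3 bits)
  10 -> 11111111110 (11 bits)
  1 -> 10 (2 bits)
  7 -> 11111110 (8 bits)
Total length = 3 + 11 + 2 + 8 = 24 bits.

Unary([2, 10, 1, 7]) = 110111111111101011111110 (24 bits)


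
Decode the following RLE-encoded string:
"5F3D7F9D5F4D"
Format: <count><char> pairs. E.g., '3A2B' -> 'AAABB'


Expanding each <count><char> pair:
  5F -> 'FFFFF'
  3D -> 'DDD'
  7F -> 'FFFFFFF'
  9D -> 'DDDDDDDDD'
  5F -> 'FFFFF'
  4D -> 'DDDD'

Decoded = FFFFFDDDFFFFFFFDDDDDDDDDFFFFFDDDD


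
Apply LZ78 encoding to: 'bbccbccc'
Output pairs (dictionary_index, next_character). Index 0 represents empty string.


LZ78 encoding steps:
Dictionary: {0: ''}
Step 1: w='' (idx 0), next='b' -> output (0, 'b'), add 'b' as idx 1
Step 2: w='b' (idx 1), next='c' -> output (1, 'c'), add 'bc' as idx 2
Step 3: w='' (idx 0), next='c' -> output (0, 'c'), add 'c' as idx 3
Step 4: w='bc' (idx 2), next='c' -> output (2, 'c'), add 'bcc' as idx 4
Step 5: w='c' (idx 3), end of input -> output (3, '')


Encoded: [(0, 'b'), (1, 'c'), (0, 'c'), (2, 'c'), (3, '')]


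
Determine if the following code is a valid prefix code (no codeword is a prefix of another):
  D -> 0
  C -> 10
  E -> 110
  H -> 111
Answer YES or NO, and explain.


Checking each pair (does one codeword prefix another?):
  D='0' vs C='10': no prefix
  D='0' vs E='110': no prefix
  D='0' vs H='111': no prefix
  C='10' vs D='0': no prefix
  C='10' vs E='110': no prefix
  C='10' vs H='111': no prefix
  E='110' vs D='0': no prefix
  E='110' vs C='10': no prefix
  E='110' vs H='111': no prefix
  H='111' vs D='0': no prefix
  H='111' vs C='10': no prefix
  H='111' vs E='110': no prefix
No violation found over all pairs.

YES -- this is a valid prefix code. No codeword is a prefix of any other codeword.


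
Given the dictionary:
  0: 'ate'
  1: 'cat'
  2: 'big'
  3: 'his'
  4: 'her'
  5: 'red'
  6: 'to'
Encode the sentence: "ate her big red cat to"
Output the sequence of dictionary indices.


Look up each word in the dictionary:
  'ate' -> 0
  'her' -> 4
  'big' -> 2
  'red' -> 5
  'cat' -> 1
  'to' -> 6

Encoded: [0, 4, 2, 5, 1, 6]


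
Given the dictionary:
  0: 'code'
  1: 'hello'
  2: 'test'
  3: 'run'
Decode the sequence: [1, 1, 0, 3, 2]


Look up each index in the dictionary:
  1 -> 'hello'
  1 -> 'hello'
  0 -> 'code'
  3 -> 'run'
  2 -> 'test'

Decoded: "hello hello code run test"


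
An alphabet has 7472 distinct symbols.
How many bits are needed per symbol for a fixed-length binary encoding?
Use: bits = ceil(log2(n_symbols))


log2(7472) = 12.8673
Bracket: 2^12 = 4096 < 7472 <= 2^13 = 8192
So ceil(log2(7472)) = 13

bits = ceil(log2(7472)) = ceil(12.8673) = 13 bits


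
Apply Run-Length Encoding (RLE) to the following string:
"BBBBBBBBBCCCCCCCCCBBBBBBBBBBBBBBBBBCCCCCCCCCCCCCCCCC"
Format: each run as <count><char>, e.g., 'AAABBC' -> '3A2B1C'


Scanning runs left to right:
  i=0: run of 'B' x 9 -> '9B'
  i=9: run of 'C' x 9 -> '9C'
  i=18: run of 'B' x 17 -> '17B'
  i=35: run of 'C' x 17 -> '17C'

RLE = 9B9C17B17C


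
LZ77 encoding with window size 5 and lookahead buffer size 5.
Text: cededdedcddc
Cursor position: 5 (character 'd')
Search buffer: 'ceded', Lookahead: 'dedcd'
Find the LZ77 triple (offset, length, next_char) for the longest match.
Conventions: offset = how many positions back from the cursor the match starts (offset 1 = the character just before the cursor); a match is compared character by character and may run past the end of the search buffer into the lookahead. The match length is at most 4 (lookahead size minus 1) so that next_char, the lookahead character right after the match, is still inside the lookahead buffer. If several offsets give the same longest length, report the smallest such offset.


Try each offset into the search buffer:
  offset=1 (pos 4, char 'd'): match length 1
  offset=2 (pos 3, char 'e'): match length 0
  offset=3 (pos 2, char 'd'): match length 3
  offset=4 (pos 1, char 'e'): match length 0
  offset=5 (pos 0, char 'c'): match length 0
Longest match has length 3 at offset 3.
next_char = character at position 5 + 3 = 8 -> 'c'

Best match: offset=3, length=3 (matching 'ded' starting at position 2)
LZ77 triple: (3, 3, 'c')


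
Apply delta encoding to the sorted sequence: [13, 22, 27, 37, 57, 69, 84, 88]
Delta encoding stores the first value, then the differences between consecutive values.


First value: 13
Deltas:
  22 - 13 = 9
  27 - 22 = 5
  37 - 27 = 10
  57 - 37 = 20
  69 - 57 = 12
  84 - 69 = 15
  88 - 84 = 4


Delta encoded: [13, 9, 5, 10, 20, 12, 15, 4]


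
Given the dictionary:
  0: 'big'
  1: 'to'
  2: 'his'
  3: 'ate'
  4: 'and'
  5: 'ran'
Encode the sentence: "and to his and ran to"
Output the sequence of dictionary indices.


Look up each word in the dictionary:
  'and' -> 4
  'to' -> 1
  'his' -> 2
  'and' -> 4
  'ran' -> 5
  'to' -> 1

Encoded: [4, 1, 2, 4, 5, 1]


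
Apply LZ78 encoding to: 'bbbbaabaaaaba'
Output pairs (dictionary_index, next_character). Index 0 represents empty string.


LZ78 encoding steps:
Dictionary: {0: ''}
Step 1: w='' (idx 0), next='b' -> output (0, 'b'), add 'b' as idx 1
Step 2: w='b' (idx 1), next='b' -> output (1, 'b'), add 'bb' as idx 2
Step 3: w='b' (idx 1), next='a' -> output (1, 'a'), add 'ba' as idx 3
Step 4: w='' (idx 0), next='a' -> output (0, 'a'), add 'a' as idx 4
Step 5: w='ba' (idx 3), next='a' -> output (3, 'a'), add 'baa' as idx 5
Step 6: w='a' (idx 4), next='a' -> output (4, 'a'), add 'aa' as idx 6
Step 7: w='ba' (idx 3), end of input -> output (3, '')


Encoded: [(0, 'b'), (1, 'b'), (1, 'a'), (0, 'a'), (3, 'a'), (4, 'a'), (3, '')]


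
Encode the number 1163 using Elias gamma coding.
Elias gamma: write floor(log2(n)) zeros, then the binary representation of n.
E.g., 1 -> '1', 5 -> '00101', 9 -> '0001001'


num_bits = floor(log2(1163)) + 1 = 11
leading_zeros = num_bits - 1 = 10
binary(1163) = 10010001011

Elias gamma(1163) = '0000000000' + '10010001011' = 000000000010010001011 (21 bits)


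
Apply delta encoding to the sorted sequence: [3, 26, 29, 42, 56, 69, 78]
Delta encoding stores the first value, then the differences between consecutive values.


First value: 3
Deltas:
  26 - 3 = 23
  29 - 26 = 3
  42 - 29 = 13
  56 - 42 = 14
  69 - 56 = 13
  78 - 69 = 9


Delta encoded: [3, 23, 3, 13, 14, 13, 9]


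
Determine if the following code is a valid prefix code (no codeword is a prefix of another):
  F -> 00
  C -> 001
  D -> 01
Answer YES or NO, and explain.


Checking each pair (does one codeword prefix another?):
  F='00' vs C='001': prefix -- VIOLATION

NO -- this is NOT a valid prefix code. F (00) is a prefix of C (001).


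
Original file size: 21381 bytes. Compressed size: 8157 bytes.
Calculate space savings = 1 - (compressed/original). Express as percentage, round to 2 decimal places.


ratio = compressed/original = 8157/21381 = 0.381507
savings = 1 - ratio = 1 - 0.381507 = 0.618493
as a percentage: 0.618493 * 100 = 61.85%

Space savings = 1 - 8157/21381 = 61.85%


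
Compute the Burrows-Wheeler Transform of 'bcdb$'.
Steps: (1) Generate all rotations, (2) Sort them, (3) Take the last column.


Rotations (sorted):
  0: $bcdb -> last char: b
  1: b$bcd -> last char: d
  2: bcdb$ -> last char: $
  3: cdb$b -> last char: b
  4: db$bc -> last char: c


BWT = bd$bc


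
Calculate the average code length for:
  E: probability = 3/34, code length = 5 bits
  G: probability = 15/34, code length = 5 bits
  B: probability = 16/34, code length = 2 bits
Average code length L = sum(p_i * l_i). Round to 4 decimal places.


Weighted contributions p_i * l_i:
  E: (3/34) * 5 = 15/34
  G: (15/34) * 5 = 75/34
  B: (16/34) * 2 = 32/34
Sum = (15 + 75 + 32)/34 = 122/34

L = 122/34 = 3.5882 bits/symbol


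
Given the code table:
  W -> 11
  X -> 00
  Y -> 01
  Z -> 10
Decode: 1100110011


Decoding:
11 -> W
00 -> X
11 -> W
00 -> X
11 -> W


Result: WXWXW


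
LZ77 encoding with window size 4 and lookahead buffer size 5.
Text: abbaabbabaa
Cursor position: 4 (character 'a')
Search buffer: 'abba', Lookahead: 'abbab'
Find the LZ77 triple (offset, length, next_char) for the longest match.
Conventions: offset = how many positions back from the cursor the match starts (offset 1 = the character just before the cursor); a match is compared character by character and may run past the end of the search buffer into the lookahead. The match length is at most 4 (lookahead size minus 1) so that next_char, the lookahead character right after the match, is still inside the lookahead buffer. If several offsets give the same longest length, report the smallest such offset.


Try each offset into the search buffer:
  offset=1 (pos 3, char 'a'): match length 1
  offset=2 (pos 2, char 'b'): match length 0
  offset=3 (pos 1, char 'b'): match length 0
  offset=4 (pos 0, char 'a'): match length 4
Longest match has length 4 at offset 4.
next_char = character at position 4 + 4 = 8 -> 'b'

Best match: offset=4, length=4 (matching 'abba' starting at position 0)
LZ77 triple: (4, 4, 'b')


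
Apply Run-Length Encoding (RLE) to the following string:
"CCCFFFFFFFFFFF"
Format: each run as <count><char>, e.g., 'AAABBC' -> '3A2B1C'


Scanning runs left to right:
  i=0: run of 'C' x 3 -> '3C'
  i=3: run of 'F' x 11 -> '11F'

RLE = 3C11F


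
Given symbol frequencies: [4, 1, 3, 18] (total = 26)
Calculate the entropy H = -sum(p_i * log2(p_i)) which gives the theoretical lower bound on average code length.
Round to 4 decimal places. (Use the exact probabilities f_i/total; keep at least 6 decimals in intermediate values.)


Per-symbol terms -p_i * log2(p_i) with p_i = f_i/26:
  p = 4/26 = 0.153846: log2(p) = -2.700440, -p*log2(p) = 0.415452
  p = 1/26 = 0.038462: log2(p) = -4.700440, -p*log2(p) = 0.180786
  p = 3/26 = 0.115385: log2(p) = -3.115477, -p*log2(p) = 0.359478
  p = 18/26 = 0.692308: log2(p) = -0.530515, -p*log2(p) = 0.367279
H = 0.415452 + 0.180786 + 0.359478 + 0.367279 = 1.322995

H = 1.323 bits/symbol


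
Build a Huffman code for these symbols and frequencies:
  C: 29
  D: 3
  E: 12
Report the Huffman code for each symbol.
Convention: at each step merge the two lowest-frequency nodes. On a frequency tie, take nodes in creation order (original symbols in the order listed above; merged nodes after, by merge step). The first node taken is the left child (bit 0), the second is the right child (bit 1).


Huffman tree construction:
Step 1: Merge D(3) + E(12) = 15
Step 2: Merge (D+E)(15) + C(29) = 44
Read each symbol's code off the tree from the root (left child = 0, right child = 1).

Codes:
  C: 1 (length 1)
  D: 00 (length 2)
  E: 01 (length 2)
Average code length: 59/44 = 1.3409 bits/symbol


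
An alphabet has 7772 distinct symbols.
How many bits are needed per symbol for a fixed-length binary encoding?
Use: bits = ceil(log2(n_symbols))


log2(7772) = 12.9241
Bracket: 2^12 = 4096 < 7772 <= 2^13 = 8192
So ceil(log2(7772)) = 13

bits = ceil(log2(7772)) = ceil(12.9241) = 13 bits


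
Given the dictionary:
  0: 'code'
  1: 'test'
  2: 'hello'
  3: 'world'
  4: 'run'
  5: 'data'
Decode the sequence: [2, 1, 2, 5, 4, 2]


Look up each index in the dictionary:
  2 -> 'hello'
  1 -> 'test'
  2 -> 'hello'
  5 -> 'data'
  4 -> 'run'
  2 -> 'hello'

Decoded: "hello test hello data run hello"


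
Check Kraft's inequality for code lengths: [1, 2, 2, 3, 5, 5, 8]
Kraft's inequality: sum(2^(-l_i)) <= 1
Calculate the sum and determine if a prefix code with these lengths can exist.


Sum = 2^(-1) + 2^(-2) + 2^(-2) + 2^(-3) + 2^(-5) + 2^(-5) + 2^(-8)
    = 0.5 + 0.25 + 0.25 + 0.125 + 0.03125 + 0.03125 + 0.00390625
    = 305/256 = 1.19140625
Since 1.19140625 > 1, Kraft's inequality is NOT satisfied.
A prefix code with these lengths CANNOT exist.

Kraft sum = 1.19140625. Not satisfied.


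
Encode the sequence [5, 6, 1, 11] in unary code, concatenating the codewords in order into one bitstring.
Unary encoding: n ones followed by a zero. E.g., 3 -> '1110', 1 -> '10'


Encode each number as n ones followed by a terminating 0:
  5 -> 111110 (6 bits)
  6 -> 1111110 (7 bits)
  1 -> 10 (2 bits)
  11 -> 111111111110 (12 bits)
Total length = 6 + 7 + 2 + 12 = 27 bits.

Unary([5, 6, 1, 11]) = 111110111111010111111111110 (27 bits)


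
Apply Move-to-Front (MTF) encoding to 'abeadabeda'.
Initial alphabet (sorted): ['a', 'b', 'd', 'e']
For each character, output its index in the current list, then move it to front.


MTF encoding:
'a': index 0 in ['a', 'b', 'd', 'e'] -> ['a', 'b', 'd', 'e']
'b': index 1 in ['a', 'b', 'd', 'e'] -> ['b', 'a', 'd', 'e']
'e': index 3 in ['b', 'a', 'd', 'e'] -> ['e', 'b', 'a', 'd']
'a': index 2 in ['e', 'b', 'a', 'd'] -> ['a', 'e', 'b', 'd']
'd': index 3 in ['a', 'e', 'b', 'd'] -> ['d', 'a', 'e', 'b']
'a': index 1 in ['d', 'a', 'e', 'b'] -> ['a', 'd', 'e', 'b']
'b': index 3 in ['a', 'd', 'e', 'b'] -> ['b', 'a', 'd', 'e']
'e': index 3 in ['b', 'a', 'd', 'e'] -> ['e', 'b', 'a', 'd']
'd': index 3 in ['e', 'b', 'a', 'd'] -> ['d', 'e', 'b', 'a']
'a': index 3 in ['d', 'e', 'b', 'a'] -> ['a', 'd', 'e', 'b']


Output: [0, 1, 3, 2, 3, 1, 3, 3, 3, 3]


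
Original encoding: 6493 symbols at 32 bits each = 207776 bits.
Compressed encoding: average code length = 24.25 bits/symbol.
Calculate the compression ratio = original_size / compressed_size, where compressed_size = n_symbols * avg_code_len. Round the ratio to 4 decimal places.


original_size = n_symbols * orig_bits = 6493 * 32 = 207776 bits
compressed_size = n_symbols * avg_code_len = 6493 * 24.25 = 157455.25 bits
ratio = original_size / compressed_size = 207776 / 157455.25 = 1.3196

Compression ratio = 1.3196
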